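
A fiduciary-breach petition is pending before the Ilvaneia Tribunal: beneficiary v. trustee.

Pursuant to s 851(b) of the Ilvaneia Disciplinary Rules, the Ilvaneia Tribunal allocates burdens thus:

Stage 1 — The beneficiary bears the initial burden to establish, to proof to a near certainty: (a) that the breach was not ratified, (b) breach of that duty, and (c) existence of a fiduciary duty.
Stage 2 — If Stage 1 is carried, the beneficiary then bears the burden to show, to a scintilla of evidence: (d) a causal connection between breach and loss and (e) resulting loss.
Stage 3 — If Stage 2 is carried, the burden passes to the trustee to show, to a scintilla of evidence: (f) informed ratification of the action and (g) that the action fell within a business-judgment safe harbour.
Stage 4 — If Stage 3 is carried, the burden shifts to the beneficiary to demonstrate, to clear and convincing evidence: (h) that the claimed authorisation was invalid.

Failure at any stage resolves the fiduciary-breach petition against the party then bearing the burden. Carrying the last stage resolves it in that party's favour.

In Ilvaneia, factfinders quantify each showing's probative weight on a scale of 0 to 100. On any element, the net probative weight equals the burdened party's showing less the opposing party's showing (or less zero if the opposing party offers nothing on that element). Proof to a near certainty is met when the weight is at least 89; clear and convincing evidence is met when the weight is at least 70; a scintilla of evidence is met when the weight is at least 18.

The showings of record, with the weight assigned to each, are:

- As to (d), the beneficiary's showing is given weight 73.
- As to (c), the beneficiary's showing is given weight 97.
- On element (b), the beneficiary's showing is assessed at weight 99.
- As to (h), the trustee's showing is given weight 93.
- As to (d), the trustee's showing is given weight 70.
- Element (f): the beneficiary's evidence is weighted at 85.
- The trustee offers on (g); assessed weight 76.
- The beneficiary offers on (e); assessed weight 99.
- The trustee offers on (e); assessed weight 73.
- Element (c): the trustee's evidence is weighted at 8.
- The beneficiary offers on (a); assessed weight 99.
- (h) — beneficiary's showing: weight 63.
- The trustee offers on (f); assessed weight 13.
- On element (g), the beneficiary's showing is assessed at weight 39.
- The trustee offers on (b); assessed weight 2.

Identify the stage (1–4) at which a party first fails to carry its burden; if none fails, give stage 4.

stage 2

Stage 1 — burden on beneficiary; standard: proof to a near certainty (weight is at least 89).
    (a): 99 ≥ 89 [met]
    (b): 99 − 2 = 97 ≥ 89 [met]
    (c): 97 − 8 = 89 ≥ 89 [met]
  All elements met. The beneficiary retains the burden for Stage 2.
Stage 2 — burden on beneficiary; standard: a scintilla of evidence (weight is at least 18).
    (d): 73 − 70 = 3 < 18 [not met]
    (e): 99 − 73 = 26 ≥ 18 [met]
  The beneficiary does not carry Stage 2.
So the trustee prevails.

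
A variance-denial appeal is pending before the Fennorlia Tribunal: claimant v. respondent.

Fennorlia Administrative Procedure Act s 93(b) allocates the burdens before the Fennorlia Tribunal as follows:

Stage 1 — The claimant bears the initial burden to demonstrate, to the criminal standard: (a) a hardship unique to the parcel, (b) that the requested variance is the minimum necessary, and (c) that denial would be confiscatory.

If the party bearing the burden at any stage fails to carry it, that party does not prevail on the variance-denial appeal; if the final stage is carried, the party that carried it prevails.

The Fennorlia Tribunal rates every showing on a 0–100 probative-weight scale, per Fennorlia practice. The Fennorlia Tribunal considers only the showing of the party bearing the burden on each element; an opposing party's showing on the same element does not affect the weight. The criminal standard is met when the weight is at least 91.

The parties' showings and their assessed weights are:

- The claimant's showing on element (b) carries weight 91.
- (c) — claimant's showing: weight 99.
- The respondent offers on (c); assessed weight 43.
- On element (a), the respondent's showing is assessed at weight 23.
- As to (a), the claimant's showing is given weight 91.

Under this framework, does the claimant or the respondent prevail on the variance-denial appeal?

claimant

Stage 1 (claimant, the criminal standard, weight is at least 91): (a) 91 (respondent's 23 disregarded) ≥ 91 — meets; (b) 91 ≥ 91 — meets; (c) 99 (respondent's 43 disregarded) ≥ 91 — meets.
  The claimant carries the last stage.
Every stage carried; the claimant prevails.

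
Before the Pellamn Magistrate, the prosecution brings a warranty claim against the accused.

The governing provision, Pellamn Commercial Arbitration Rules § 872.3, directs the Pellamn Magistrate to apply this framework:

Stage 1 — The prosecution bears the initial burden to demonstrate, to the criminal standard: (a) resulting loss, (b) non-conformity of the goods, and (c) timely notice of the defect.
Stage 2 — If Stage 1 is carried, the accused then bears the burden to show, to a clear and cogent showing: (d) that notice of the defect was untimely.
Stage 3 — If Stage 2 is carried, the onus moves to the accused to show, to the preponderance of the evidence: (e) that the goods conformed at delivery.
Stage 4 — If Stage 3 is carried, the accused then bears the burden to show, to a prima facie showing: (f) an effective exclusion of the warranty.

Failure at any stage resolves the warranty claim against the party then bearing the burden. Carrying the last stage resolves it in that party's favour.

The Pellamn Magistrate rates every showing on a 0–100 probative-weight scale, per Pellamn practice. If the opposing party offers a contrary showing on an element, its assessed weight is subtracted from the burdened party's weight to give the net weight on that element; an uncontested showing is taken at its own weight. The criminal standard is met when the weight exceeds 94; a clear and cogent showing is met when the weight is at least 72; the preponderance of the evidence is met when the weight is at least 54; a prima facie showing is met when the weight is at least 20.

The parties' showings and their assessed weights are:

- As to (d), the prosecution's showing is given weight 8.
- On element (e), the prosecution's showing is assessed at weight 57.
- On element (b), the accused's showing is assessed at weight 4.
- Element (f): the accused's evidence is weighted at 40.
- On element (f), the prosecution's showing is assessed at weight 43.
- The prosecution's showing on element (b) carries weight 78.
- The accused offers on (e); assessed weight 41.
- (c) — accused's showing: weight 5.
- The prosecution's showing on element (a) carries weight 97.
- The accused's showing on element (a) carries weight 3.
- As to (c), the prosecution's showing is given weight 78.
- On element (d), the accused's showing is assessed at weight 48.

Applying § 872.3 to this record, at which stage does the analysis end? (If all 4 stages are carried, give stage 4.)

stage 1

Stage 1 — burden on prosecution; standard: the criminal standard (weight exceeds 94).
    (a): 97 − 3 = 94 ≤ 94 [not met]
    (b): 78 − 4 = 74 ≤ 94 [not met]
    (c): 78 − 5 = 73 ≤ 94 [not met]
  The prosecution does not carry Stage 1.
The accused prevails.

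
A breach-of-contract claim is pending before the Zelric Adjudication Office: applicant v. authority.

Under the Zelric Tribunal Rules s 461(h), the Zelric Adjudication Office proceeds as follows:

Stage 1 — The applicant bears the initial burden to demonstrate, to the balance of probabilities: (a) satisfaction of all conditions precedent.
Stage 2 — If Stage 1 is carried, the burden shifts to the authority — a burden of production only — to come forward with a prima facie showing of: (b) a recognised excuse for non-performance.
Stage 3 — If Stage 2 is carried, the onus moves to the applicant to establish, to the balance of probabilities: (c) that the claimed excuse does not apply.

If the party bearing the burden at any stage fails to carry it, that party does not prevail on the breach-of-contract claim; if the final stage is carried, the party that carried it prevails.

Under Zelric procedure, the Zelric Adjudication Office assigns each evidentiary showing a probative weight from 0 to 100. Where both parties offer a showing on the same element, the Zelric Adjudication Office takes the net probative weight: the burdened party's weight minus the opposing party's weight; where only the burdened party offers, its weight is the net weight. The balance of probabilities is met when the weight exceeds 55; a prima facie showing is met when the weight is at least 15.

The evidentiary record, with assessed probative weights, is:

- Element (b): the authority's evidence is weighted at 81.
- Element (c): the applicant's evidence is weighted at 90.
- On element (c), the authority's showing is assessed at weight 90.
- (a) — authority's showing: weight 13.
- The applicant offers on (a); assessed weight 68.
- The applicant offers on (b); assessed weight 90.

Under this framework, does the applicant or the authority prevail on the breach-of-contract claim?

authority

Stage 1 (applicant, the balance of probabilities, weight exceeds 55): (a) net 68−13=55 ≤ 55 — fails.
  The applicant does not carry Stage 1.
The analysis ends at Stage 1; the authority prevails.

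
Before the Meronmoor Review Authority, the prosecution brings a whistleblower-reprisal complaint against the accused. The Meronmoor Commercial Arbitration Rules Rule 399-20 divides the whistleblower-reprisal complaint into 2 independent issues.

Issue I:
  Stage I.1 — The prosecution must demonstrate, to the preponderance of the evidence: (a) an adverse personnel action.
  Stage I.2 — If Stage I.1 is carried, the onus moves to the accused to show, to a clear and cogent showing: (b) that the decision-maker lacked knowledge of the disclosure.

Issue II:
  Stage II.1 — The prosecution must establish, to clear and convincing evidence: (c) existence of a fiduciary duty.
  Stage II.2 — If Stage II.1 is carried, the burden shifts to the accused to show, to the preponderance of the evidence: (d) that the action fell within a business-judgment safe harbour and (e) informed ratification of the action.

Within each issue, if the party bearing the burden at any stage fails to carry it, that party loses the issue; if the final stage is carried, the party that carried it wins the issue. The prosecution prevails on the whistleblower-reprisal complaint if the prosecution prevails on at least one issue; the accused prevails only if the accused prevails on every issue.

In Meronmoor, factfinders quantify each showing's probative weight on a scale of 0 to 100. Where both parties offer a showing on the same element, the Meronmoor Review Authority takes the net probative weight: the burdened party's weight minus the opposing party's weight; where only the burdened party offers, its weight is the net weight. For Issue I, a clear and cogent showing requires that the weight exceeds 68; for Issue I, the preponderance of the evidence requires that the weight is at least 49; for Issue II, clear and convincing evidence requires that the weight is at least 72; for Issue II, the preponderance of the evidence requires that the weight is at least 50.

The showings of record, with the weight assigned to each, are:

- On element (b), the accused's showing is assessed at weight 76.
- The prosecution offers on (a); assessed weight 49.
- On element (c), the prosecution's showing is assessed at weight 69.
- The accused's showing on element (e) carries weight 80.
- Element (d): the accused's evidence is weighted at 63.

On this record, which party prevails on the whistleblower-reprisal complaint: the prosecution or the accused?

accused

— Issue I —
Stage I.1 — burden on prosecution; standard: the preponderance of the evidence (weight is at least 49).
    (a): 49 ≥ 49 [met]
  All elements met. The burden passes to the accused.
Stage I.2 — burden on accused; standard: a clear and cogent showing (weight exceeds 68).
    (b): 76 > 68 [met]
  The accused carries the last stage.
Every stage carried; the accused prevails on this issue.
— Issue II —
Stage II.1 (prosecution, clear and convincing evidence, weight is at least 72): (c) 69 < 72 — fails.
  Not every element is met, so the prosecution fails to carry Stage II.1.
The accused prevails on this issue.
Per-issue: Issue I → accused; Issue II → accused. The prosecution must prevail on at least one issue; overall, the accused prevails.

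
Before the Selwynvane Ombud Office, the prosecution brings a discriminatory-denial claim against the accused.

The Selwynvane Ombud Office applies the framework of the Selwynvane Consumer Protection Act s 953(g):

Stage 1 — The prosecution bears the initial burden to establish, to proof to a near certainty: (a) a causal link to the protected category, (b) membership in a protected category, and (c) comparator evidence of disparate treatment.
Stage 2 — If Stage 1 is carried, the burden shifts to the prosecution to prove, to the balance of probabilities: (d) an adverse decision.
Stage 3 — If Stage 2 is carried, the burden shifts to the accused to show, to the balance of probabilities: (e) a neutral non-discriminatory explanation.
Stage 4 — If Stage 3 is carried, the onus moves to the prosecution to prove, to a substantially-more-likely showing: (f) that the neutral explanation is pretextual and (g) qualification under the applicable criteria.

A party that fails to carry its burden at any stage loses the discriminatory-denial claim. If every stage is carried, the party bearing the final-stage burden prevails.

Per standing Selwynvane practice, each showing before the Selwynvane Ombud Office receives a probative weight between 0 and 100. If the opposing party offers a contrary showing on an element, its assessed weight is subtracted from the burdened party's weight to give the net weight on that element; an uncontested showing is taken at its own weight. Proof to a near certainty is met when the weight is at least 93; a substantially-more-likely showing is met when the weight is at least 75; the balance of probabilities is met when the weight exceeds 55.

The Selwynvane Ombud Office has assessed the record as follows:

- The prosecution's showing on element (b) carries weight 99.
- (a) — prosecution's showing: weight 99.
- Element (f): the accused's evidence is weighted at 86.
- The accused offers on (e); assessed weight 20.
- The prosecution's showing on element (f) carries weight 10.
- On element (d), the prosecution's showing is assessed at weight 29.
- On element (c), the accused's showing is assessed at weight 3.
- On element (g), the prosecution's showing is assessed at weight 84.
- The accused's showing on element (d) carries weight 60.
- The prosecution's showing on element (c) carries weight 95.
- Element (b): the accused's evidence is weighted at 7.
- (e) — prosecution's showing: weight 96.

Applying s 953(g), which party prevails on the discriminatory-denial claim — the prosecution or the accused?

accused

At Stage 1 the prosecution must meet proof to a near certainty (weight is at least 93): on (a) the weight is 99, ≥ 93, so (a) meets the standard; on (b) the weight is 99 less the opposing 7 gives net 92, < 93, so (b) does not meet the standard; on (c) the weight is 95 less the opposing 3 gives net 92, which does not reach 93, so (c) does not meet the standard.
  Stage 1 not carried; the prosecution fails its burden.
The analysis ends at Stage 1; the accused prevails.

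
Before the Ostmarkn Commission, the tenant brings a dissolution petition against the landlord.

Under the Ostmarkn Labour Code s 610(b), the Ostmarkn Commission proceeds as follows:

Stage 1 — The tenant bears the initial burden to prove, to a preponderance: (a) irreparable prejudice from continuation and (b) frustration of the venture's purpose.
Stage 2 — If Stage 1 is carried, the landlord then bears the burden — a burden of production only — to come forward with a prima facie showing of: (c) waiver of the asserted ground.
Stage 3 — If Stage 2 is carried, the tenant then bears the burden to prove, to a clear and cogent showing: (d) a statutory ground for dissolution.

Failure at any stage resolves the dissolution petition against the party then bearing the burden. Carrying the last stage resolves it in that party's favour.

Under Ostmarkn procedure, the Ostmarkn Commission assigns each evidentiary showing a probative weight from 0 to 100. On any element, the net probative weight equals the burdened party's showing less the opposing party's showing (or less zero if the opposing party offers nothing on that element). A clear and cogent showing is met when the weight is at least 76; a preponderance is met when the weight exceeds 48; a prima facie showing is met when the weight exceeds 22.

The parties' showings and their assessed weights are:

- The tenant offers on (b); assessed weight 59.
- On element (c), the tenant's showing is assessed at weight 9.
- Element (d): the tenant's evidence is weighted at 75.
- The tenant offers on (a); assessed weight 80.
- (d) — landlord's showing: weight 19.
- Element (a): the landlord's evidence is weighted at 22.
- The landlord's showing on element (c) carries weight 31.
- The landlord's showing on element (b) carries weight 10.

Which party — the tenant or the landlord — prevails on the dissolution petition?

tenant

Stage 1 — burden on tenant; standard: a preponderance (weight exceeds 48).
    (a): 80 − 22 = 58 > 48 [met]
    (b): 59 − 10 = 49 > 48 [met]
  All elements met. The burden passes to the landlord.
Stage 2 — burden on landlord; standard: a prima facie showing (weight exceeds 22).
    (c): 31 − 9 = 22 ≤ 22 [not met]
  The landlord does not carry Stage 2.
The tenant prevails.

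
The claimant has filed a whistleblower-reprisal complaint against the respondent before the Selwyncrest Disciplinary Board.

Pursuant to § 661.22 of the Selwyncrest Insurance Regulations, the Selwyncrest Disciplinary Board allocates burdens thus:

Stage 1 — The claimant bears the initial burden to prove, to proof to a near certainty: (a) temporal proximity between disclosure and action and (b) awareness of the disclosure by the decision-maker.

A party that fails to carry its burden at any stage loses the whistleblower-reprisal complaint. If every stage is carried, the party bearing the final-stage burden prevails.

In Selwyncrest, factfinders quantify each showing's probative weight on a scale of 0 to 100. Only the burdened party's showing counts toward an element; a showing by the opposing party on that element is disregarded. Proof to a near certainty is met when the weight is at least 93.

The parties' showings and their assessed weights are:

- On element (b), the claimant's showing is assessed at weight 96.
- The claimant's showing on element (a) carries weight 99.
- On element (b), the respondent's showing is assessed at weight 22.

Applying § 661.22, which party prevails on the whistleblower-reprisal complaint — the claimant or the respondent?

Stage 1 — burden on claimant; standard: proof to a near certainty (weight is at least 93).
    (a): 99 ≥ 93 [met]
    (b): 96 (respondent's 22 disregarded) ≥ 93 [met]
  The claimant carries the last stage.
With every stage satisfied, the claimant prevails.

claimant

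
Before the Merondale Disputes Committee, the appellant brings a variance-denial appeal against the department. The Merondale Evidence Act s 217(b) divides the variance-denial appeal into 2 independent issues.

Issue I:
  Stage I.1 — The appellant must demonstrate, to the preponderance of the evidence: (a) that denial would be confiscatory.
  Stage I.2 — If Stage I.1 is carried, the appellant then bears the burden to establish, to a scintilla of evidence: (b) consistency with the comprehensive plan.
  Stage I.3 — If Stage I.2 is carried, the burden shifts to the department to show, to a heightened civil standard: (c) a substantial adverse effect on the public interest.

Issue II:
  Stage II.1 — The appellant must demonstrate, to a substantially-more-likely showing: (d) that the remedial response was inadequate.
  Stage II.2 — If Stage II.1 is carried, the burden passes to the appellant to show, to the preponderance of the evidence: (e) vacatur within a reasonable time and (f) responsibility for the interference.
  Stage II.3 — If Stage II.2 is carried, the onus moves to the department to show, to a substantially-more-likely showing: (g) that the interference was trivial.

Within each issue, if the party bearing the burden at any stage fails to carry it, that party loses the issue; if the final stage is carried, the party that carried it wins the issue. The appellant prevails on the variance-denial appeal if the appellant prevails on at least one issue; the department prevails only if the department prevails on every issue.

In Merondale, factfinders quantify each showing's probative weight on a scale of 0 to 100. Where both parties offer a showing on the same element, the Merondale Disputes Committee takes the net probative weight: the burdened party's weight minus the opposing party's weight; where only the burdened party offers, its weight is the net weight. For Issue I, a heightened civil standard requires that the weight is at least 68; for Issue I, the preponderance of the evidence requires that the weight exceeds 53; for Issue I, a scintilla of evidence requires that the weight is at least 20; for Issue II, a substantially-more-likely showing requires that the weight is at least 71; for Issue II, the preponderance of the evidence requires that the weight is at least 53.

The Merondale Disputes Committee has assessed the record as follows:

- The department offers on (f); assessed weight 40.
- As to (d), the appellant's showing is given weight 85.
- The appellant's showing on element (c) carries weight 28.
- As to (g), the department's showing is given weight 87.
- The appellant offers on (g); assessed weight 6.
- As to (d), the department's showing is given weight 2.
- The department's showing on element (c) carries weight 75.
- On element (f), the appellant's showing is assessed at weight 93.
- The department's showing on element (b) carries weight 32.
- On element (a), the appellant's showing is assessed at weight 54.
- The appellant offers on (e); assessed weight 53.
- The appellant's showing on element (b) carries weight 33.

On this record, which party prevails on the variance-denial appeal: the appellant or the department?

— Issue I —
Stage I.1 (appellant, the preponderance of the evidence, weight exceeds 53): (a) 54 > 53 — meets.
  Stage I.1 is satisfied; the appellant continues to bear the burden.
Stage I.2 (appellant, a scintilla of evidence, weight is at least 20): (b) net 33−32=1 < 20 — fails.
  Stage I.2 not carried; the appellant fails its burden.
The department prevails on this issue.
— Issue II —
At Stage II.1 the appellant must meet a substantially-more-likely showing (weight is at least 71): on (d) the weight is 85 less the opposing 2 gives net 83, which does reach 71, so (d) meets the standard.
  Stage II.1 is satisfied; the appellant continues to bear the burden.
At Stage II.2 the appellant must meet the preponderance of the evidence (weight is at least 53): on (e) the weight is 53, ≥ 53, so (e) meets the standard; on (f) the weight is 93 less the opposing 40 gives net 53, ≥ 53, so (f) meets the standard.
  Stage II.2 is satisfied; the onus moves to the department.
At Stage II.3 the department must meet a substantially-more-likely showing (weight is at least 71): on (g) the weight is 87 less the opposing 6 gives net 81, which does reach 71, so (g) meets the standard.
  All elements met at the final stage.
Every stage carried; the department prevails on this issue.
Per-issue: Issue I → department; Issue II → department. The appellant must prevail on at least one issue; overall, the department prevails.

department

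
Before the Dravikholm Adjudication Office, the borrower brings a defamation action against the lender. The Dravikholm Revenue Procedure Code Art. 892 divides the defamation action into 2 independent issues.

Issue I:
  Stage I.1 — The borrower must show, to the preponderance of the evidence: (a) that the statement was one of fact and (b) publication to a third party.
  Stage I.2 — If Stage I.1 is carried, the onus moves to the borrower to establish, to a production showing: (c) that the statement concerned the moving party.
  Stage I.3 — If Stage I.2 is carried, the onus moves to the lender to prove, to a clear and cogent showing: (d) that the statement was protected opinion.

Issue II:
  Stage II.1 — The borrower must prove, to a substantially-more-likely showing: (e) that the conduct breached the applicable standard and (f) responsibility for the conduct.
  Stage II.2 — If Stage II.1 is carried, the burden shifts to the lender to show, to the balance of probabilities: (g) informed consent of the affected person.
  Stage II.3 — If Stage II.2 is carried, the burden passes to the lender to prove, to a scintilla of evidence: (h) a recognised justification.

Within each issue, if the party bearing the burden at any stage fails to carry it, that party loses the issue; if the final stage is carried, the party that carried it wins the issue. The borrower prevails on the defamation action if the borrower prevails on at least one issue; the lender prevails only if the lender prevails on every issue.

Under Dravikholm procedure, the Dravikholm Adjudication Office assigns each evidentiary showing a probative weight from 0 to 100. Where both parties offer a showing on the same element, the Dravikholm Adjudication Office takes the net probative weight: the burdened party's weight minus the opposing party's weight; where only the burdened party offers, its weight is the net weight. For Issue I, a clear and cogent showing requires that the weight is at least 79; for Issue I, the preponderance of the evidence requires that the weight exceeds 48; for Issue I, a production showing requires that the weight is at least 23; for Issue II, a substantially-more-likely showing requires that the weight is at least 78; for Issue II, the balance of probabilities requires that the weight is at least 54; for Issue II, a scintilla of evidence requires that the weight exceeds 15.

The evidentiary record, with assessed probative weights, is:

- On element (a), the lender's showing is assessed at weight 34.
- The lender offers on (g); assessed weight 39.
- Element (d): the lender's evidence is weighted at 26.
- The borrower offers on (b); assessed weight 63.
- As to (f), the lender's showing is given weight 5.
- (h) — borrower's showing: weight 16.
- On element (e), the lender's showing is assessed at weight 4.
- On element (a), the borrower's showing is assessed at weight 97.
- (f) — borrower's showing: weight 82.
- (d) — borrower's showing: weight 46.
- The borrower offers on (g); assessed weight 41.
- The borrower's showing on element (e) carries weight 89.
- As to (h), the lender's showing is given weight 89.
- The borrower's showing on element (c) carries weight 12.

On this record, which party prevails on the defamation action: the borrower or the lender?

lender

— Issue I —
At Stage I.1 the borrower must meet the preponderance of the evidence (weight exceeds 48): on (a) the weight is 97 less the opposing 34 gives net 63, > 48, so (a) meets the standard; on (b) the weight is 63, which does exceed 48, so (b) meets the standard.
  Stage I.1 is satisfied; the borrower continues to bear the burden.
At Stage I.2 the borrower must meet a production showing (weight is at least 23): on (c) the weight is 12, which does not reach 23, so (c) does not meet the standard.
  The borrower does not carry Stage I.2.
So the lender prevails on this issue.
— Issue II —
Stage II.1 (borrower, a substantially-more-likely showing, weight is at least 78): (e) net 89−4=85 ≥ 78 — meets; (f) net 82−5=77 < 78 — fails.
  The borrower does not carry Stage II.1.
The lender prevails on this issue.
Per-issue: Issue I → lender; Issue II → lender. The borrower must prevail on at least one issue; overall, the lender prevails.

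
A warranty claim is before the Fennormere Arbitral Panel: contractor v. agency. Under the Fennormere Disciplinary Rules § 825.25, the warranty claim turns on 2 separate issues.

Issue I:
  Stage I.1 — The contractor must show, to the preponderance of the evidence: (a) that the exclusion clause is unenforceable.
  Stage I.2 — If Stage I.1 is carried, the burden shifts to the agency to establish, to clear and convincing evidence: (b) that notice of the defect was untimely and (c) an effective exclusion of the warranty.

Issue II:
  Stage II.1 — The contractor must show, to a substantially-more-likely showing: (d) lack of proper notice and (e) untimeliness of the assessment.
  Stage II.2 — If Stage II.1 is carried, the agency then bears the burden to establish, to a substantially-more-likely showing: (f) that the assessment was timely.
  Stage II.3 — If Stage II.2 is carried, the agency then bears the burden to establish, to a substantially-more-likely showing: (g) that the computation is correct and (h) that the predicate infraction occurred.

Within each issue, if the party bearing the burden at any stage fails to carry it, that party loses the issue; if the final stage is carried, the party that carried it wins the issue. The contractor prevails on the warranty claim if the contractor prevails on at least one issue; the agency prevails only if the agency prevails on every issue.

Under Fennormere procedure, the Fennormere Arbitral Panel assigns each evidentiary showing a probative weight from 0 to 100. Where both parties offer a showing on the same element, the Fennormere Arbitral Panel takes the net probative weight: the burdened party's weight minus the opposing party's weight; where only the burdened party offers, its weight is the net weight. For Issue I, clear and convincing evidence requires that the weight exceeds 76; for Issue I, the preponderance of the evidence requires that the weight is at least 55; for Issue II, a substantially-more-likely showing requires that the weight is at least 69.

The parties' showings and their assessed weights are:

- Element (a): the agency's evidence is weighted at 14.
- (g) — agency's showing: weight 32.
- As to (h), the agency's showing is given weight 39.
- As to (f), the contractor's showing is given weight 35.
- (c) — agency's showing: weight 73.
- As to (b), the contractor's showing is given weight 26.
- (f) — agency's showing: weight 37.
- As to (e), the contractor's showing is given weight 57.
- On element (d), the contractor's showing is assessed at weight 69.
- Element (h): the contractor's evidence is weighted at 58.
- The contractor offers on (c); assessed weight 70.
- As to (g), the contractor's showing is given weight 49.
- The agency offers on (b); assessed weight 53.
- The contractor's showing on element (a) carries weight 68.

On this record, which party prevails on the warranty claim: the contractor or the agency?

agency

— Issue I —
At Stage I.1 the contractor must meet the preponderance of the evidence (weight is at least 55): on (a) the weight is 68 less the opposing 14 gives net 54, which does not reach 55, so (a) does not meet the standard.
  Not every element is met, so the contractor fails to carry Stage I.1.
The analysis ends at Stage I.1; the agency prevails on this issue.
— Issue II —
Stage II.1 (contractor, a substantially-more-likely showing, weight is at least 69): (d) 69 ≥ 69 — meets; (e) 57 < 69 — fails.
  The contractor does not carry Stage II.1.
The agency prevails on this issue.
Per-issue: Issue I → agency; Issue II → agency. The contractor must prevail on at least one issue; overall, the agency prevails.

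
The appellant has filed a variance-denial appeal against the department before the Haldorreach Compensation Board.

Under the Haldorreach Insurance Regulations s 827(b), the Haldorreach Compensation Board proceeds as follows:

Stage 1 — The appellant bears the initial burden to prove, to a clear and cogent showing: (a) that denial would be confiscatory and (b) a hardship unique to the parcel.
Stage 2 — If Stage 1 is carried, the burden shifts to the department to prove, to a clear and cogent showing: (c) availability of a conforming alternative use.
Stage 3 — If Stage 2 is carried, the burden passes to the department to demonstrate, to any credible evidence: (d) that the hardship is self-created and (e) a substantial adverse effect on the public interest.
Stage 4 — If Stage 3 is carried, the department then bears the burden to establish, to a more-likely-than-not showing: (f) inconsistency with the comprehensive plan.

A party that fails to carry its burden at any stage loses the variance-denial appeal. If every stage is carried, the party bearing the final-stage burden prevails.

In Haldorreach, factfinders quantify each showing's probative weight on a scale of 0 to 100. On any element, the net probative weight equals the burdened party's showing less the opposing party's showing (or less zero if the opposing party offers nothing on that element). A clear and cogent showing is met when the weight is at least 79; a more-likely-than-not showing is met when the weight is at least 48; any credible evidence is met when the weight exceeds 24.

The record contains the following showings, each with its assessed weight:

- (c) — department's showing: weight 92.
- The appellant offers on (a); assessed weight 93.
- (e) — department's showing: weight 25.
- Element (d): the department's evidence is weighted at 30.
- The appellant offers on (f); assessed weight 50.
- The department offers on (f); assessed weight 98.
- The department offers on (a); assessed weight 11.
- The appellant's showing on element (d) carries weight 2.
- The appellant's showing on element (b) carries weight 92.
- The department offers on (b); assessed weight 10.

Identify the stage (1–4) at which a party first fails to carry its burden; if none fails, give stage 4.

Stage 1 (appellant, a clear and cogent showing, weight is at least 79): (a) net 93−11=82 ≥ 79 — meets; (b) net 92−10=82 ≥ 79 — meets.
  Stage 1 carried; the burden shifts to the department.
Stage 2 (department, a clear and cogent showing, weight is at least 79): (c) 92 ≥ 79 — meets.
  All elements met. The department retains the burden for Stage 3.
Stage 3 (department, any credible evidence, weight exceeds 24): (d) net 30−2=28 > 24 — meets; (e) 25 > 24 — meets.
  Stage 3 is satisfied; the department continues to bear the burden.
Stage 4 (department, a more-likely-than-not showing, weight is at least 48): (f) net 98−50=48 ≥ 48 — meets.
  The department carries the last stage.
Every stage carried; the department prevails.

stage 4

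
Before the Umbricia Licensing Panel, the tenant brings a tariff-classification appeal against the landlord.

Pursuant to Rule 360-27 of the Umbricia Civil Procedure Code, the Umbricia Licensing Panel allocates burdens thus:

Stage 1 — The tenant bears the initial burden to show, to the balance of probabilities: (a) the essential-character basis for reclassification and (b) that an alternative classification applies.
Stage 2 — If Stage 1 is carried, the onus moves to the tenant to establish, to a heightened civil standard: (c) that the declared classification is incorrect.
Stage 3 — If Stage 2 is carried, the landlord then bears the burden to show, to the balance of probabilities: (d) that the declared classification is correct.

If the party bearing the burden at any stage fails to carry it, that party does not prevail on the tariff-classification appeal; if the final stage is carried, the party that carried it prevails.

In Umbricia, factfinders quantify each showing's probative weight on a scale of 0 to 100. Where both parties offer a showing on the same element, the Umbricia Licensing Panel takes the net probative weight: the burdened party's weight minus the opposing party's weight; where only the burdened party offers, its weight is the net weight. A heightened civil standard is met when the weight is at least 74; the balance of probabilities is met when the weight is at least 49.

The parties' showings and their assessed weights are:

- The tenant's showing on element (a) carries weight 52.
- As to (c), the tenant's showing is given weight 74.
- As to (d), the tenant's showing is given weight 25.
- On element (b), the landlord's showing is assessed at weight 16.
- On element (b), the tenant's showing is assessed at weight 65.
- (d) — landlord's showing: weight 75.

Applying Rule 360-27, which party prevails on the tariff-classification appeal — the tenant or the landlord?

landlord

At Stage 1 the tenant must meet the balance of probabilities (weight is at least 49): on (a) the weight is 52, ≥ 49, so (a) meets the standard; on (b) the weight is 65 less the opposing 16 gives net 49, which does reach 49, so (b) meets the standard.
  All elements met. The tenant retains the burden for Stage 2.
At Stage 2 the tenant must meet a heightened civil standard (weight is at least 74): on (c) the weight is 74, which does reach 74, so (c) meets the standard.
  Stage 2 carried; the burden shifts to the landlord.
At Stage 3 the landlord must meet the balance of probabilities (weight is at least 49): on (d) the weight is 75 less the opposing 25 gives net 50, which does reach 49, so (d) meets the standard.
  All elements met at the final stage.
All stages carried — the landlord prevails.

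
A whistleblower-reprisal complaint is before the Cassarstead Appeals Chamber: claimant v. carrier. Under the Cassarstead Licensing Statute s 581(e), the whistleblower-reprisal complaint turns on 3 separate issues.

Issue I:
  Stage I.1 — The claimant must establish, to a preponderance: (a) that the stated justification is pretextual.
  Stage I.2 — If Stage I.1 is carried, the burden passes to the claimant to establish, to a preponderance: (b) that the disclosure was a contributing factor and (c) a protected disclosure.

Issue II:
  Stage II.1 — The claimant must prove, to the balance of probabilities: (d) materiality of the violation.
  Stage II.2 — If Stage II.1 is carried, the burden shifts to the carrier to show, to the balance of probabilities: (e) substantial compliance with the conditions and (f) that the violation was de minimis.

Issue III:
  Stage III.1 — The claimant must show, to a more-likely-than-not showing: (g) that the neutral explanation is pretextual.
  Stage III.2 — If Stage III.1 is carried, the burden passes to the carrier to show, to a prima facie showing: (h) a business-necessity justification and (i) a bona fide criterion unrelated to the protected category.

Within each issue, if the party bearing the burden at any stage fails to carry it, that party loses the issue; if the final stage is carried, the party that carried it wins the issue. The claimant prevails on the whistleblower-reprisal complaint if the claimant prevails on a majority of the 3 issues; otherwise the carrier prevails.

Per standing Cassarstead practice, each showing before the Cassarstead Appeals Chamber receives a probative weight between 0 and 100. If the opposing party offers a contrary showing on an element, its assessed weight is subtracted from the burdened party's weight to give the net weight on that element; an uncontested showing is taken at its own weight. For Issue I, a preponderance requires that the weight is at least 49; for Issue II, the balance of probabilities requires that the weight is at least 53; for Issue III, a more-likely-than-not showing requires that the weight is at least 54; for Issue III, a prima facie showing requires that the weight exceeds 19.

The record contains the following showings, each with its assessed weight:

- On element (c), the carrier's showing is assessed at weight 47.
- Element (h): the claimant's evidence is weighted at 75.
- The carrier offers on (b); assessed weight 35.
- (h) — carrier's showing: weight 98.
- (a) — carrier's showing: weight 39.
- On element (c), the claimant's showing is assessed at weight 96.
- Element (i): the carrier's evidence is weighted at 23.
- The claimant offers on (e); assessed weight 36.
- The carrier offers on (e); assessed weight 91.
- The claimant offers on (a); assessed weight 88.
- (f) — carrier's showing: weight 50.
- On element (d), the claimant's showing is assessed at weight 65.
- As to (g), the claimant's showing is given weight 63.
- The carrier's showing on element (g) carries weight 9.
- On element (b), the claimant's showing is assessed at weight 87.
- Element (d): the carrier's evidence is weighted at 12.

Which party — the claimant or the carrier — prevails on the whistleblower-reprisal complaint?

— Issue I —
Stage I.1 — burden on claimant; standard: a preponderance (weight is at least 49).
    (a): 88 − 39 = 49 ≥ 49 [met]
  All elements met. The claimant retains the burden for Stage I.2.
Stage I.2 — burden on claimant; standard: a preponderance (weight is at least 49).
    (b): 87 − 35 = 52 ≥ 49 [met]
    (c): 96 − 47 = 49 ≥ 49 [met]
  Stage I.2 carried; the final stage is satisfied.
Every stage carried; the claimant prevails on this issue.
— Issue II —
Stage II.1 — burden on claimant; standard: the balance of probabilities (weight is at least 53).
    (d): 65 − 12 = 53 ≥ 53 [met]
  Stage II.1 is satisfied; the onus moves to the carrier.
Stage II.2 — burden on carrier; standard: the balance of probabilities (weight is at least 53).
    (e): 91 − 36 = 55 ≥ 53 [met]
    (f): 50 < 53 [not met]
  The carrier does not carry Stage II.2.
The claimant prevails on this issue.
— Issue III —
Stage III.1 (claimant, a more-likely-than-not showing, weight is at least 54): (g) net 63−9=54 ≥ 54 — meets.
  Stage III.1 is satisfied; the onus moves to the carrier.
Stage III.2 (carrier, a prima facie showing, weight exceeds 19): (h) net 98−75=23 > 19 — meets; (i) 23 > 19 — meets.
  The carrier carries the last stage.
All stages carried — the carrier prevails on this issue.
Per-issue: Issue I → claimant; Issue II → claimant; Issue III → carrier. The claimant must prevail on a majority of issues; overall, the claimant prevails.

claimant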